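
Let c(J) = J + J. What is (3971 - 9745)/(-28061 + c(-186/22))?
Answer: 63514/308857 ≈ 0.20564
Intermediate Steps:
c(J) = 2*J
(3971 - 9745)/(-28061 + c(-186/22)) = (3971 - 9745)/(-28061 + 2*(-186/22)) = -5774/(-28061 + 2*(-186*1/22)) = -5774/(-28061 + 2*(-93/11)) = -5774/(-28061 - 186/11) = -5774/(-308857/11) = -5774*(-11/308857) = 63514/308857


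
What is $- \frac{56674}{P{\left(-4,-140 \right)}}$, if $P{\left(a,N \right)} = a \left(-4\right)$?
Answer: $- \frac{28337}{8} \approx -3542.1$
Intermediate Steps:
$P{\left(a,N \right)} = - 4 a$
$- \frac{56674}{P{\left(-4,-140 \right)}} = - \frac{56674}{\left(-4\right) \left(-4\right)} = - \frac{56674}{16} = \left(-56674\right) \frac{1}{16} = - \frac{28337}{8}$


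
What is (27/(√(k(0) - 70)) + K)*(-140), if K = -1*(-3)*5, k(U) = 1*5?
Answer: -2100 + 756*I*√65/13 ≈ -2100.0 + 468.85*I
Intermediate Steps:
k(U) = 5
K = 15 (K = 3*5 = 15)
(27/(√(k(0) - 70)) + K)*(-140) = (27/(√(5 - 70)) + 15)*(-140) = (27/(√(-65)) + 15)*(-140) = (27/((I*√65)) + 15)*(-140) = (27*(-I*√65/65) + 15)*(-140) = (-27*I*√65/65 + 15)*(-140) = (15 - 27*I*√65/65)*(-140) = -2100 + 756*I*√65/13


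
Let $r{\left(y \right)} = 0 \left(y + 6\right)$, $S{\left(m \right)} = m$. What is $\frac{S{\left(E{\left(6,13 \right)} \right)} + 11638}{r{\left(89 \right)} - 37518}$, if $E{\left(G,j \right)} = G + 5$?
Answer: $- \frac{3883}{12506} \approx -0.31049$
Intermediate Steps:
$E{\left(G,j \right)} = 5 + G$
$r{\left(y \right)} = 0$ ($r{\left(y \right)} = 0 \left(6 + y\right) = 0$)
$\frac{S{\left(E{\left(6,13 \right)} \right)} + 11638}{r{\left(89 \right)} - 37518} = \frac{\left(5 + 6\right) + 11638}{0 - 37518} = \frac{11 + 11638}{-37518} = 11649 \left(- \frac{1}{37518}\right) = - \frac{3883}{12506}$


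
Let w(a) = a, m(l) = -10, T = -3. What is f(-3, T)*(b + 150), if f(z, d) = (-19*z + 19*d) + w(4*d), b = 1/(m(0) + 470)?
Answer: -207003/115 ≈ -1800.0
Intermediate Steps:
b = 1/460 (b = 1/(-10 + 470) = 1/460 ≈ 0.0021739)
f(z, d) = -19*z + 23*d (f(z, d) = (-19*z + 19*d) + 4*d = -19*z + 23*d)
f(-3, T)*(b + 150) = (-19*(-3) + 23*(-3))*(1/460 + 150) = (57 - 69)*(69001/460) = -12*69001/460 = -207003/115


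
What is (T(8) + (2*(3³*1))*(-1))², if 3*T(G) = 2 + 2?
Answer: 24964/9 ≈ 2773.8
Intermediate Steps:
T(G) = 4/3 (T(G) = (2 + 2)/3 = (⅓)*4 = 4/3)
(T(8) + (2*(3³*1))*(-1))² = (4/3 + (2*(3³*1))*(-1))² = (4/3 + (2*(27*1))*(-1))² = (4/3 + (2*27)*(-1))² = (4/3 + 54*(-1))² = (4/3 - 54)² = (-158/3)² = 24964/9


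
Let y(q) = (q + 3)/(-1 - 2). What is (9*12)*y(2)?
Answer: -180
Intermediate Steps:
y(q) = -1 - q/3 (y(q) = (3 + q)/(-3) = (3 + q)*(-⅓) = -1 - q/3)
(9*12)*y(2) = (9*12)*(-1 - ⅓*2) = 108*(-1 - ⅔) = 108*(-5/3) = -180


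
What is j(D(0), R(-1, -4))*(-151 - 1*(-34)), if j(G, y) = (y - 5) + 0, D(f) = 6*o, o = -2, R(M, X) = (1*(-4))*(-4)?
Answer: -1287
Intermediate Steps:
R(M, X) = 16 (R(M, X) = -4*(-4) = 16)
D(f) = -12 (D(f) = 6*(-2) = -12)
j(G, y) = -5 + y (j(G, y) = (-5 + y) + 0 = -5 + y)
j(D(0), R(-1, -4))*(-151 - 1*(-34)) = (-5 + 16)*(-151 - 1*(-34)) = 11*(-151 + 34) = 11*(-117) = -1287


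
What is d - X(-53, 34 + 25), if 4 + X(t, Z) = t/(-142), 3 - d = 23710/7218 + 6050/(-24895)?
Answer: 9147427541/2551627962 ≈ 3.5849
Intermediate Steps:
d = -751522/17969211 (d = 3 - (23710/7218 + 6050/(-24895)) = 3 - (23710*(1/7218) + 6050*(-1/24895)) = 3 - (11855/3609 - 1210/4979) = 3 - 1*54659155/17969211 = 3 - 54659155/17969211 = -751522/17969211 ≈ -0.041823)
X(t, Z) = -4 - t/142 (X(t, Z) = -4 + t/(-142) = -4 + t*(-1/142) = -4 - t/142)
d - X(-53, 34 + 25) = -751522/17969211 - (-4 - 1/142*(-53)) = -751522/17969211 - (-4 + 53/142) = -751522/17969211 - 1*(-515/142) = -751522/17969211 + 515/142 = 9147427541/2551627962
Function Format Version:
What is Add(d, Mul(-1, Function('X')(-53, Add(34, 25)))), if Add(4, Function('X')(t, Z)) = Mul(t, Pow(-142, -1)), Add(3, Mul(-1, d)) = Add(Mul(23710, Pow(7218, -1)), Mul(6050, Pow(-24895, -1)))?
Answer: Rational(9147427541, 2551627962) ≈ 3.5849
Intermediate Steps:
d = Rational(-751522, 17969211) (d = Add(3, Mul(-1, Add(Mul(23710, Pow(7218, -1)), Mul(6050, Pow(-24895, -1))))) = Add(3, Mul(-1, Add(Mul(23710, Rational(1, 7218)), Mul(6050, Rational(-1, 24895))))) = Add(3, Mul(-1, Add(Rational(11855, 3609), Rational(-1210, 4979)))) = Add(3, Mul(-1, Rational(54659155, 17969211))) = Add(3, Rational(-54659155, 17969211)) = Rational(-751522, 17969211) ≈ -0.041823)
Function('X')(t, Z) = Add(-4, Mul(Rational(-1, 142), t)) (Function('X')(t, Z) = Add(-4, Mul(t, Pow(-142, -1))) = Add(-4, Mul(t, Rational(-1, 142))) = Add(-4, Mul(Rational(-1, 142), t)))
Add(d, Mul(-1, Function('X')(-53, Add(34, 25)))) = Add(Rational(-751522, 17969211), Mul(-1, Add(-4, Mul(Rational(-1, 142), -53)))) = Add(Rational(-751522, 17969211), Mul(-1, Add(-4, Rational(53, 142)))) = Add(Rational(-751522, 17969211), Mul(-1, Rational(-515, 142))) = Add(Rational(-751522, 17969211), Rational(515, 142)) = Rational(9147427541, 2551627962)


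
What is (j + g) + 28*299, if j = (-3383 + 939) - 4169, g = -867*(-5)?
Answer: 6094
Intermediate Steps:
g = 4335
j = -6613 (j = -2444 - 4169 = -6613)
(j + g) + 28*299 = (-6613 + 4335) + 28*299 = -2278 + 8372 = 6094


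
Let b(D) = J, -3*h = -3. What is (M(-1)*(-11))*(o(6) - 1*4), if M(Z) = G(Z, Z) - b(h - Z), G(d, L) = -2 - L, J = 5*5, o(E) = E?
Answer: 572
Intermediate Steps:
h = 1 (h = -1/3*(-3) = 1)
J = 25
b(D) = 25
M(Z) = -27 - Z (M(Z) = (-2 - Z) - 1*25 = (-2 - Z) - 25 = -27 - Z)
(M(-1)*(-11))*(o(6) - 1*4) = ((-27 - 1*(-1))*(-11))*(6 - 1*4) = ((-27 + 1)*(-11))*(6 - 4) = -26*(-11)*2 = 286*2 = 572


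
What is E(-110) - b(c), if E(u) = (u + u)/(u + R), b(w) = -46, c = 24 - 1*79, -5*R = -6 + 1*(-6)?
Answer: 12924/269 ≈ 48.045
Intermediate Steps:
R = 12/5 (R = -(-6 + 1*(-6))/5 = -(-6 - 6)/5 = -⅕*(-12) = 12/5 ≈ 2.4000)
c = -55 (c = 24 - 79 = -55)
E(u) = 2*u/(12/5 + u) (E(u) = (u + u)/(u + 12/5) = (2*u)/(12/5 + u) = 2*u/(12/5 + u))
E(-110) - b(c) = 10*(-110)/(12 + 5*(-110)) - 1*(-46) = 10*(-110)/(12 - 550) + 46 = 10*(-110)/(-538) + 46 = 10*(-110)*(-1/538) + 46 = 550/269 + 46 = 12924/269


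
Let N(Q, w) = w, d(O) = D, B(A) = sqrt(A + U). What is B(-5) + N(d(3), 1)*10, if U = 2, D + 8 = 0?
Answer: 10 + I*sqrt(3) ≈ 10.0 + 1.732*I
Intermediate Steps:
D = -8 (D = -8 + 0 = -8)
B(A) = sqrt(2 + A) (B(A) = sqrt(A + 2) = sqrt(2 + A))
d(O) = -8
B(-5) + N(d(3), 1)*10 = sqrt(2 - 5) + 1*10 = sqrt(-3) + 10 = I*sqrt(3) + 10 = 10 + I*sqrt(3)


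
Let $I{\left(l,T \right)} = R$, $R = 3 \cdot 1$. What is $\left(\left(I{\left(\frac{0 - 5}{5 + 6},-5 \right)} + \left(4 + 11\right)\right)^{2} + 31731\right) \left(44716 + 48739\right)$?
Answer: $2995700025$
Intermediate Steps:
$R = 3$
$I{\left(l,T \right)} = 3$
$\left(\left(I{\left(\frac{0 - 5}{5 + 6},-5 \right)} + \left(4 + 11\right)\right)^{2} + 31731\right) \left(44716 + 48739\right) = \left(\left(3 + \left(4 + 11\right)\right)^{2} + 31731\right) \left(44716 + 48739\right) = \left(\left(3 + 15\right)^{2} + 31731\right) 93455 = \left(18^{2} + 31731\right) 93455 = \left(324 + 31731\right) 93455 = 32055 \cdot 93455 = 2995700025$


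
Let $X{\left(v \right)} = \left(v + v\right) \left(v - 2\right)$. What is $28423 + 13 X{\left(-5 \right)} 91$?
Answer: $111233$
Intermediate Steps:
$X{\left(v \right)} = 2 v \left(-2 + v\right)$
$28423 + 13 X{\left(-5 \right)} 91 = 28423 + 13 \cdot 2 \left(-5\right) \left(-2 - 5\right) 91 = 28423 + 13 \cdot 2 \left(-5\right) \left(-7\right) 91 = 28423 + 13 \cdot 70 \cdot 91 = 28423 + 910 \cdot 91 = 28423 + 82810 = 111233$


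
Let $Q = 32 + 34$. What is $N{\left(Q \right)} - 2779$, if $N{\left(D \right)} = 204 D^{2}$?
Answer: $885845$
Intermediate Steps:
$Q = 66$
$N{\left(Q \right)} - 2779 = 204 \cdot 66^{2} - 2779 = 204 \cdot 4356 + \left(-16924 + 14145\right) = 888624 - 2779 = 885845$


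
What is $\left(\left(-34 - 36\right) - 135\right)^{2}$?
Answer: $42025$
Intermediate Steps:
$\left(\left(-34 - 36\right) - 135\right)^{2} = \left(-70 - 135\right)^{2} = \left(-205\right)^{2} = 42025$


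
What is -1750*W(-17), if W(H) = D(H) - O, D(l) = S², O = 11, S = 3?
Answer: 3500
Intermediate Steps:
D(l) = 9 (D(l) = 3² = 9)
W(H) = -2 (W(H) = 9 - 1*11 = 9 - 11 = -2)
-1750*W(-17) = -1750*(-2) = 3500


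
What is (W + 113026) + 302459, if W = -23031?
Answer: 392454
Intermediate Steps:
(W + 113026) + 302459 = (-23031 + 113026) + 302459 = 89995 + 302459 = 392454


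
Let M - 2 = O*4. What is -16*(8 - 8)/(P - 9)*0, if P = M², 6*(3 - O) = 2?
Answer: 0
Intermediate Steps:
O = 8/3 (O = 3 - ⅙*2 = 3 - ⅓ = 8/3 ≈ 2.6667)
M = 38/3 (M = 2 + (8/3)*4 = 2 + 32/3 = 38/3 ≈ 12.667)
P = 1444/9 (P = (38/3)² = 1444/9 ≈ 160.44)
-16*(8 - 8)/(P - 9)*0 = -16*(8 - 8)/(1444/9 - 9)*0 = -0/1363/9*0 = -0*9/1363*0 = -16*0*0 = 0*0 = 0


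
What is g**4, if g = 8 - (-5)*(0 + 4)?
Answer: 614656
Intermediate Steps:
g = 28 (g = 8 - (-5)*4 = 8 - 1*(-20) = 8 + 20 = 28)
g**4 = 28**4 = 614656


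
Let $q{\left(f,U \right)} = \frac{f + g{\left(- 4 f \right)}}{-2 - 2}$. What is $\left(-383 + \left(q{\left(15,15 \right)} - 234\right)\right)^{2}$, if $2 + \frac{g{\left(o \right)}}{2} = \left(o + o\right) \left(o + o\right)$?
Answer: $\frac{978375841}{16} \approx 6.1148 \cdot 10^{7}$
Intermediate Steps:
$g{\left(o \right)} = -4 + 8 o^{2}$ ($g{\left(o \right)} = -4 + 2 \left(o + o\right) \left(o + o\right) = -4 + 2 \cdot 2 o 2 o = -4 + 2 \cdot 4 o^{2} = -4 + 8 o^{2}$)
$q{\left(f,U \right)} = 1 - 32 f^{2} - \frac{f}{4}$ ($q{\left(f,U \right)} = \frac{f + \left(-4 + 8 \left(- 4 f\right)^{2}\right)}{-2 - 2} = \frac{f + \left(-4 + 8 \cdot 16 f^{2}\right)}{-4} = \left(f + \left(-4 + 128 f^{2}\right)\right) \left(- \frac{1}{4}\right) = \left(-4 + f + 128 f^{2}\right) \left(- \frac{1}{4}\right) = 1 - 32 f^{2} - \frac{f}{4}$)
$\left(-383 + \left(q{\left(15,15 \right)} - 234\right)\right)^{2} = \left(-383 - \frac{29747}{4}\right)^{2} = \left(- \frac{31279}{4}\right)^{2} = \frac{978375841}{16}$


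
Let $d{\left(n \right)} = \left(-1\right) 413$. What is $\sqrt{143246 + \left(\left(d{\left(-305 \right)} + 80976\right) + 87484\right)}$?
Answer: $\sqrt{311293} \approx 557.94$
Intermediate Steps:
$d{\left(n \right)} = -413$
$\sqrt{143246 + \left(\left(d{\left(-305 \right)} + 80976\right) + 87484\right)} = \sqrt{143246 + \left(\left(-413 + 80976\right) + 87484\right)} = \sqrt{143246 + \left(80563 + 87484\right)} = \sqrt{143246 + 168047} = \sqrt{311293}$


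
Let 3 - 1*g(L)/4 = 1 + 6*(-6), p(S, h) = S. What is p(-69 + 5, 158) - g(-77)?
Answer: -216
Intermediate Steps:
g(L) = 152 (g(L) = 12 - 4*(1 + 6*(-6)) = 12 - 4*(1 - 36) = 12 - 4*(-35) = 12 + 140 = 152)
p(-69 + 5, 158) - g(-77) = (-69 + 5) - 1*152 = -64 - 152 = -216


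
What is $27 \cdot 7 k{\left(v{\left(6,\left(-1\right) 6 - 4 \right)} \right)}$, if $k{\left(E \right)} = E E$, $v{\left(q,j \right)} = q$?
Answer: $6804$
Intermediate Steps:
$k{\left(E \right)} = E^{2}$
$27 \cdot 7 k{\left(v{\left(6,\left(-1\right) 6 - 4 \right)} \right)} = 27 \cdot 7 \cdot 6^{2} = 189 \cdot 36 = 6804$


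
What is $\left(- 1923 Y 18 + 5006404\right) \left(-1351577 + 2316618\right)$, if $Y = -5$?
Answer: $4998404768434$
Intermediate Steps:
$\left(- 1923 Y 18 + 5006404\right) \left(-1351577 + 2316618\right) = \left(- 1923 \left(\left(-5\right) 18\right) + 5006404\right) \left(-1351577 + 2316618\right) = \left(\left(-1923\right) \left(-90\right) + 5006404\right) 965041 = \left(173070 + 5006404\right) 965041 = 5179474 \cdot 965041 = 4998404768434$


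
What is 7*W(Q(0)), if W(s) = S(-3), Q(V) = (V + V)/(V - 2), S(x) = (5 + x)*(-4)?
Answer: -56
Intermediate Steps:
S(x) = -20 - 4*x
Q(V) = 2*V/(-2 + V) (Q(V) = (2*V)/(-2 + V) = 2*V/(-2 + V))
W(s) = -8 (W(s) = -20 - 4*(-3) = -20 + 12 = -8)
7*W(Q(0)) = 7*(-8) = -56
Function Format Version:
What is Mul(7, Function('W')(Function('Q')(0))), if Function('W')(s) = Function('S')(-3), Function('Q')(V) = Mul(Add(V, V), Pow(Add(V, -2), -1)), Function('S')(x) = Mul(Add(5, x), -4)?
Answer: -56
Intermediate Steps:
Function('S')(x) = Add(-20, Mul(-4, x))
Function('Q')(V) = Mul(2, V, Pow(Add(-2, V), -1)) (Function('Q')(V) = Mul(Mul(2, V), Pow(Add(-2, V), -1)) = Mul(2, V, Pow(Add(-2, V), -1)))
Function('W')(s) = -8 (Function('W')(s) = Add(-20, Mul(-4, -3)) = Add(-20, 12) = -8)
Mul(7, Function('W')(Function('Q')(0))) = Mul(7, -8) = -56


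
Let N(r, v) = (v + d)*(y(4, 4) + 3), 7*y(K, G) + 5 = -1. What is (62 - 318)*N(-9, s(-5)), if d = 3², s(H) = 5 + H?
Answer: -34560/7 ≈ -4937.1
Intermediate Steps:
y(K, G) = -6/7 (y(K, G) = -5/7 + (⅐)*(-1) = -5/7 - ⅐ = -6/7)
d = 9
N(r, v) = 135/7 + 15*v/7 (N(r, v) = (v + 9)*(-6/7 + 3) = (9 + v)*(15/7) = 135/7 + 15*v/7)
(62 - 318)*N(-9, s(-5)) = (62 - 318)*(135/7 + 15*(5 - 5)/7) = -256*(135/7 + (15/7)*0) = -256*(135/7 + 0) = -256*135/7 = -34560/7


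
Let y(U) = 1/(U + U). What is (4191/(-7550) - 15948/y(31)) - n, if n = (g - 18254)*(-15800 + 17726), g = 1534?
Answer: 235665273009/7550 ≈ 3.1214e+7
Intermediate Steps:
y(U) = 1/(2*U)
n = -32202720 (n = (1534 - 18254)*(-15800 + 17726) = -16720*1926 = -32202720)
(4191/(-7550) - 15948/y(31)) - n = (4191/(-7550) - 15948/((½)/31)) - 1*(-32202720) = (4191*(-1/7550) - 15948/((½)*(1/31))) + 32202720 = (-4191/7550 - 15948/1/62) + 32202720 = (-4191/7550 - 15948*62) + 32202720 = (-4191/7550 - 988776) + 32202720 = -7465262991/7550 + 32202720 = 235665273009/7550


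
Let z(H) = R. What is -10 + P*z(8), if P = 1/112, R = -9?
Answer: -1129/112 ≈ -10.080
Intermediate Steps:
z(H) = -9
P = 1/112 ≈ 0.0089286
-10 + P*z(8) = -10 + (1/112)*(-9) = -10 - 9/112 = -1129/112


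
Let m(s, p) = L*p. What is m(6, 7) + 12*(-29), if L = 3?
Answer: -327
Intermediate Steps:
m(s, p) = 3*p
m(6, 7) + 12*(-29) = 3*7 + 12*(-29) = 21 - 348 = -327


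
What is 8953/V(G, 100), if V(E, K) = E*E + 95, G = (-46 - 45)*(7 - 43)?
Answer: 8953/10732271 ≈ 0.00083421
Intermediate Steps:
G = 3276 (G = -91*(-36) = 3276)
V(E, K) = 95 + E² (V(E, K) = E² + 95 = 95 + E²)
8953/V(G, 100) = 8953/(95 + 3276²) = 8953/(95 + 10732176) = 8953/10732271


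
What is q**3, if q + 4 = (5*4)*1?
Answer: 4096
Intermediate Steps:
q = 16 (q = -4 + (5*4)*1 = -4 + 20*1 = -4 + 20 = 16)
q**3 = 16**3 = 4096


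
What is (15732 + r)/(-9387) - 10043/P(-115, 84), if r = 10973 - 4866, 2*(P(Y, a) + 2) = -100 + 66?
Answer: 93858700/178353 ≈ 526.25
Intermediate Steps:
P(Y, a) = -19 (P(Y, a) = -2 + (-100 + 66)/2 = -2 + (½)*(-34) = -2 - 17 = -19)
r = 6107
(15732 + r)/(-9387) - 10043/P(-115, 84) = (15732 + 6107)/(-9387) - 10043/(-19) = 21839*(-1/9387) - 10043*(-1/19) = -21839/9387 + 10043/19 = 93858700/178353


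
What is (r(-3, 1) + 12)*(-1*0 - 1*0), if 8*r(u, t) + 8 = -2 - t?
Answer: 0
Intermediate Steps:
r(u, t) = -5/4 - t/8 (r(u, t) = -1 + (-2 - t)/8 = -1 + (-¼ - t/8) = -5/4 - t/8)
(r(-3, 1) + 12)*(-1*0 - 1*0) = ((-5/4 - ⅛*1) + 12)*(-1*0 - 1*0) = ((-5/4 - ⅛) + 12)*(0 + 0) = (-11/8 + 12)*0 = (85/8)*0 = 0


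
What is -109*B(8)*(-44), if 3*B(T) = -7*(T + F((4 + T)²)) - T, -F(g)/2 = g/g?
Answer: -239800/3 ≈ -79933.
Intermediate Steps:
F(g) = -2 (F(g) = -2*g/g = -2*1 = -2)
B(T) = 14/3 - 8*T/3 (B(T) = (-7*(T - 2) - T)/3 = (-7*(-2 + T) - T)/3 = ((14 - 7*T) - T)/3 = (14 - 8*T)/3 = 14/3 - 8*T/3)
-109*B(8)*(-44) = -109*(14/3 - 8/3*8)*(-44) = -109*(14/3 - 64/3)*(-44) = -109*(-50/3)*(-44) = (5450/3)*(-44) = -239800/3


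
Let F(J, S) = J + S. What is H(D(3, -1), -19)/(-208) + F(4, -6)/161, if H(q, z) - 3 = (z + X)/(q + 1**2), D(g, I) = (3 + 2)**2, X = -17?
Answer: -8789/435344 ≈ -0.020189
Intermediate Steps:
D(g, I) = 25 (D(g, I) = 5**2 = 25)
H(q, z) = 3 + (-17 + z)/(1 + q) (H(q, z) = 3 + (z - 17)/(q + 1**2) = 3 + (-17 + z)/(q + 1) = 3 + (-17 + z)/(1 + q))
H(D(3, -1), -19)/(-208) + F(4, -6)/161 = ((-14 - 19 + 3*25)/(1 + 25))/(-208) + (4 - 6)/161 = ((-14 - 19 + 75)/26)*(-1/208) - 2*1/161 = ((1/26)*42)*(-1/208) - 2/161 = (21/13)*(-1/208) - 2/161 = -21/2704 - 2/161 = -8789/435344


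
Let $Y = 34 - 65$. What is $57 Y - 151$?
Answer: $-1918$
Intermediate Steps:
$Y = -31$ ($Y = 34 - 65 = -31$)
$57 Y - 151 = 57 \left(-31\right) - 151 = -1767 - 151 = -1918$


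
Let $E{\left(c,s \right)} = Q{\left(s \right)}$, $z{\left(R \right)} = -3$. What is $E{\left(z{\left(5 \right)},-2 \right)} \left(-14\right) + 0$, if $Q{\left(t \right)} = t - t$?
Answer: $0$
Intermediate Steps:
$Q{\left(t \right)} = 0$
$E{\left(c,s \right)} = 0$
$E{\left(z{\left(5 \right)},-2 \right)} \left(-14\right) + 0 = 0 \left(-14\right) + 0 = 0 + 0 = 0$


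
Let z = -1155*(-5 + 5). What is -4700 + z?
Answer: -4700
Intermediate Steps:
z = 0 (z = -1155*0 = 0)
-4700 + z = -4700 + 0 = -4700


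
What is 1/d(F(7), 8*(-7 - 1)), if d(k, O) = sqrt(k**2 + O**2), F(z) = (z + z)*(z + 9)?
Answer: sqrt(53)/1696 ≈ 0.0042925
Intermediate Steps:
F(z) = 2*z*(9 + z) (F(z) = (2*z)*(9 + z) = 2*z*(9 + z))
d(k, O) = sqrt(O**2 + k**2)
1/d(F(7), 8*(-7 - 1)) = 1/(sqrt((8*(-7 - 1))**2 + (2*7*(9 + 7))**2)) = 1/(sqrt((8*(-8))**2 + (2*7*16)**2)) = 1/(sqrt((-64)**2 + 224**2)) = 1/(sqrt(4096 + 50176)) = 1/(sqrt(54272)) = 1/(32*sqrt(53)) = sqrt(53)/1696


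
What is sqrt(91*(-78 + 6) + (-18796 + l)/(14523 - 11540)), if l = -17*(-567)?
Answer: I*sqrt(58328904859)/2983 ≈ 80.963*I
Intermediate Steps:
l = 9639
sqrt(91*(-78 + 6) + (-18796 + l)/(14523 - 11540)) = sqrt(91*(-78 + 6) + (-18796 + 9639)/(14523 - 11540)) = sqrt(91*(-72) - 9157/2983) = sqrt(-6552 - 9157*1/2983) = sqrt(-6552 - 9157/2983) = sqrt(-19553773/2983) = I*sqrt(58328904859)/2983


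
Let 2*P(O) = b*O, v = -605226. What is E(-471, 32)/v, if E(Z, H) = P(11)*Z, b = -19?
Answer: -1727/21236 ≈ -0.081324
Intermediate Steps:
P(O) = -19*O/2 (P(O) = (-19*O)/2 = -19*O/2)
E(Z, H) = -209*Z/2 (E(Z, H) = (-19/2*11)*Z = -209*Z/2)
E(-471, 32)/v = -209/2*(-471)/(-605226) = (98439/2)*(-1/605226) = -1727/21236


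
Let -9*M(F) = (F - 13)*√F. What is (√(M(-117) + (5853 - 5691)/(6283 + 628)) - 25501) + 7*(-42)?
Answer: -25795 + √(10076238 + 18627149190*I*√13)/20733 ≈ -25786.0 + 8.8379*I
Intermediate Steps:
M(F) = -√F*(-13 + F)/9 (M(F) = -(F - 13)*√F/9 = -(-13 + F)*√F/9 = -√F*(-13 + F)/9)
(√(M(-117) + (5853 - 5691)/(6283 + 628)) - 25501) + 7*(-42) = (√(√(-117)*(13 - 1*(-117))/9 + (5853 - 5691)/(6283 + 628)) - 25501) + 7*(-42) = (√((3*I*√13)*(13 + 117)/9 + 162/6911) - 25501) - 294 = (√((⅑)*(3*I*√13)*130 + 162*(1/6911)) - 25501) - 294 = (√(130*I*√13/3 + 162/6911) - 25501) - 294 = (√(162/6911 + 130*I*√13/3) - 25501) - 294 = (-25501 + √(162/6911 + 130*I*√13/3)) - 294 = -25795 + √(162/6911 + 130*I*√13/3)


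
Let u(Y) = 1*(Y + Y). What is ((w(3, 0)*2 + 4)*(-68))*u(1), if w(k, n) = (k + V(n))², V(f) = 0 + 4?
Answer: -13872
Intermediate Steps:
V(f) = 4
w(k, n) = (4 + k)² (w(k, n) = (k + 4)² = (4 + k)²)
u(Y) = 2*Y (u(Y) = 1*(2*Y) = 2*Y)
((w(3, 0)*2 + 4)*(-68))*u(1) = (((4 + 3)²*2 + 4)*(-68))*(2*1) = ((7²*2 + 4)*(-68))*2 = ((49*2 + 4)*(-68))*2 = ((98 + 4)*(-68))*2 = (102*(-68))*2 = -6936*2 = -13872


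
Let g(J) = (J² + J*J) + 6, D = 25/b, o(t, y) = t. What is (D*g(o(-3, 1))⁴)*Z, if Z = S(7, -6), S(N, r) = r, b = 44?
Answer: -12441600/11 ≈ -1.1311e+6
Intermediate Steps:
Z = -6
D = 25/44 ≈ 0.56818
g(J) = 6 + 2*J² (g(J) = (J² + J²) + 6 = 2*J² + 6 = 6 + 2*J²)
(D*g(o(-3, 1))⁴)*Z = (25*(6 + 2*(-3)²)⁴/44)*(-6) = (25*(6 + 2*9)⁴/44)*(-6) = (25*(6 + 18)⁴/44)*(-6) = ((25/44)*24⁴)*(-6) = ((25/44)*331776)*(-6) = (2073600/11)*(-6) = -12441600/11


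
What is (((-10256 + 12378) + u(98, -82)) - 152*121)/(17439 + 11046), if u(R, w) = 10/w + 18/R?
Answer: -32686306/57226365 ≈ -0.57118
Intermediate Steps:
(((-10256 + 12378) + u(98, -82)) - 152*121)/(17439 + 11046) = (((-10256 + 12378) + (10/(-82) + 18/98)) - 152*121)/(17439 + 11046) = ((2122 + (10*(-1/82) + 18*(1/98))) - 18392)/28485 = ((2122 + (-5/41 + 9/49)) - 18392)*(1/28485) = ((2122 + 124/2009) - 18392)*(1/28485) = (4263222/2009 - 18392)*(1/28485) = -32686306/2009*1/28485 = -32686306/57226365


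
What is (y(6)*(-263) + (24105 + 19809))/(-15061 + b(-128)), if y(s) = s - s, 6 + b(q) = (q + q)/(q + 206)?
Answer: -1712646/587741 ≈ -2.9139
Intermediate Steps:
b(q) = -6 + 2*q/(206 + q) (b(q) = -6 + (q + q)/(q + 206) = -6 + (2*q)/(206 + q) = -6 + 2*q/(206 + q))
y(s) = 0
(y(6)*(-263) + (24105 + 19809))/(-15061 + b(-128)) = (0*(-263) + (24105 + 19809))/(-15061 + 4*(-309 - 1*(-128))/(206 - 128)) = (0 + 43914)/(-15061 + 4*(-309 + 128)/78) = 43914/(-15061 + 4*(1/78)*(-181)) = 43914/(-15061 - 362/39) = 43914/(-587741/39) = 43914*(-39/587741) = -1712646/587741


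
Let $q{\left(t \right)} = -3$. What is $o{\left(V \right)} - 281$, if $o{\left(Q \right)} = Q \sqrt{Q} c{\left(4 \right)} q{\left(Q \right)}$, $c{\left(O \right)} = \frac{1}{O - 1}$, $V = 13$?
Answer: $-281 - 13 \sqrt{13} \approx -327.87$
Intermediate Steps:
$c{\left(O \right)} = \frac{1}{-1 + O}$
$o{\left(Q \right)} = - Q^{\frac{3}{2}}$ ($o{\left(Q \right)} = \frac{Q \sqrt{Q}}{-1 + 4} \left(-3\right) = \frac{Q^{\frac{3}{2}}}{3} \left(-3\right) = - Q^{\frac{3}{2}}$)
$o{\left(V \right)} - 281 = - 13^{\frac{3}{2}} - 281 = - 13 \sqrt{13} - 281 = -281 - 13 \sqrt{13}$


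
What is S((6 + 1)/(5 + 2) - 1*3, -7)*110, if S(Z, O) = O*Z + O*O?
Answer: 6930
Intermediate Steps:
S(Z, O) = O² + O*Z (S(Z, O) = O*Z + O² = O² + O*Z)
S((6 + 1)/(5 + 2) - 1*3, -7)*110 = -7*(-7 + ((6 + 1)/(5 + 2) - 1*3))*110 = -7*(-7 + (7/7 - 3))*110 = -7*(-7 + (7*(⅐) - 3))*110 = -7*(-7 + (1 - 3))*110 = -7*(-7 - 2)*110 = -7*(-9)*110 = 63*110 = 6930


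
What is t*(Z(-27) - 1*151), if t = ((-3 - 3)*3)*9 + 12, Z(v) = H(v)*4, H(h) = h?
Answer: 38850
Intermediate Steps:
Z(v) = 4*v (Z(v) = v*4 = 4*v)
t = -150 (t = -6*3*9 + 12 = -18*9 + 12 = -162 + 12 = -150)
t*(Z(-27) - 1*151) = -150*(4*(-27) - 1*151) = -150*(-108 - 151) = -150*(-259) = 38850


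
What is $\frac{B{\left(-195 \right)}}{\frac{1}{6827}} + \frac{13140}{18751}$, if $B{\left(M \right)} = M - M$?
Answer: $\frac{13140}{18751} \approx 0.70076$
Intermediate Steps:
$B{\left(M \right)} = 0$
$\frac{B{\left(-195 \right)}}{\frac{1}{6827}} + \frac{13140}{18751} = \frac{0}{\frac{1}{6827}} + \frac{13140}{18751} = 0 \frac{1}{\frac{1}{6827}} + 13140 \cdot \frac{1}{18751} = 0 \cdot 6827 + \frac{13140}{18751} = 0 + \frac{13140}{18751} = \frac{13140}{18751}$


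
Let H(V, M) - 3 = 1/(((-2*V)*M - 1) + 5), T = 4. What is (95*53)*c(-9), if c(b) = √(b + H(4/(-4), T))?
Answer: 5035*I*√213/6 ≈ 12247.0*I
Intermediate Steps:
H(V, M) = 3 + 1/(4 - 2*M*V) (H(V, M) = 3 + 1/(((-2*V)*M - 1) + 5) = 3 + 1/((-2*M*V - 1) + 5) = 3 + 1/((-1 - 2*M*V) + 5) = 3 + 1/(4 - 2*M*V))
c(b) = √(37/12 + b) (c(b) = √(b + (-13 + 6*4*(4/(-4)))/(2*(-2 + 4*(4/(-4))))) = √(b + (-13 + 6*4*(4*(-¼)))/(2*(-2 + 4*(4*(-¼))))) = √(b + (-13 + 6*4*(-1))/(2*(-2 + 4*(-1)))) = √(b + (-13 - 24)/(2*(-2 - 4))) = √(b + (½)*(-37)/(-6)) = √(b + (½)*(-⅙)*(-37)) = √(b + 37/12) = √(37/12 + b))
(95*53)*c(-9) = (95*53)*(√(111 + 36*(-9))/6) = 5035*(√(111 - 324)/6) = 5035*(√(-213)/6) = 5035*((I*√213)/6) = 5035*(I*√213/6) = 5035*I*√213/6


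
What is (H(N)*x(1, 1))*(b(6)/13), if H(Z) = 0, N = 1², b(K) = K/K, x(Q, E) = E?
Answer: 0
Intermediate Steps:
b(K) = 1
N = 1
(H(N)*x(1, 1))*(b(6)/13) = (0*1)*(1/13) = 0*(1*(1/13)) = 0*(1/13) = 0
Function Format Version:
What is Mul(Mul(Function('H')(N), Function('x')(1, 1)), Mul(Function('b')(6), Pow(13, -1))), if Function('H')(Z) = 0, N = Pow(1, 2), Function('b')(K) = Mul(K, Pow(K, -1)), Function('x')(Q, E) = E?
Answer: 0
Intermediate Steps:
Function('b')(K) = 1
N = 1
Mul(Mul(Function('H')(N), Function('x')(1, 1)), Mul(Function('b')(6), Pow(13, -1))) = Mul(Mul(0, 1), Mul(1, Pow(13, -1))) = Mul(0, Mul(1, Rational(1, 13))) = Mul(0, Rational(1, 13)) = 0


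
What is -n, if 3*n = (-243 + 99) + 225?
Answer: -27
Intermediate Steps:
n = 27 (n = ((-243 + 99) + 225)/3 = (-144 + 225)/3 = (⅓)*81 = 27)
-n = -1*27 = -27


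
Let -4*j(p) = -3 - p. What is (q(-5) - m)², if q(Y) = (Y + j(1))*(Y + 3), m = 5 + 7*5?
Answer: 1024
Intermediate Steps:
j(p) = ¾ + p/4 (j(p) = -(-3 - p)/4 = ¾ + p/4)
m = 40 (m = 5 + 35 = 40)
q(Y) = (1 + Y)*(3 + Y) (q(Y) = (Y + (¾ + (¼)*1))*(Y + 3) = (Y + (¾ + ¼))*(3 + Y) = (Y + 1)*(3 + Y) = (1 + Y)*(3 + Y))
(q(-5) - m)² = ((3 + (-5)² + 4*(-5)) - 1*40)² = ((3 + 25 - 20) - 40)² = (8 - 40)² = (-32)² = 1024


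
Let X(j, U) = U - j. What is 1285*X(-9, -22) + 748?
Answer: -15957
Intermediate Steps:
1285*X(-9, -22) + 748 = 1285*(-22 - 1*(-9)) + 748 = 1285*(-22 + 9) + 748 = 1285*(-13) + 748 = -16705 + 748 = -15957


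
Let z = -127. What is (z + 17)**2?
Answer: 12100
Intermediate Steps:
(z + 17)**2 = (-127 + 17)**2 = (-110)**2 = 12100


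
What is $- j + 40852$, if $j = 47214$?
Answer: $-6362$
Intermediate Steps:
$- j + 40852 = \left(-1\right) 47214 + 40852 = -47214 + 40852 = -6362$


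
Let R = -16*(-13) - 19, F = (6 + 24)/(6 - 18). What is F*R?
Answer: -945/2 ≈ -472.50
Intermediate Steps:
F = -5/2 (F = 30/(-12) = 30*(-1/12) = -5/2 ≈ -2.5000)
R = 189 (R = 208 - 19 = 189)
F*R = -5/2*189 = -945/2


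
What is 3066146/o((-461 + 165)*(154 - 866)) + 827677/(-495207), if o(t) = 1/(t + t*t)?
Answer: 67441166862965582253155/495207 ≈ 1.3619e+17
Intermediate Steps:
o(t) = 1/(t + t²)
3066146/o((-461 + 165)*(154 - 866)) + 827677/(-495207) = 3066146/((1/((((-461 + 165)*(154 - 866)))*(1 + (-461 + 165)*(154 - 866))))) + 827677/(-495207) = 3066146/((1/(((-296*(-712)))*(1 - 296*(-712))))) + 827677*(-1/495207) = 3066146/((1/(210752*(1 + 210752)))) - 827677/495207 = 3066146/(((1/210752)/210753)) - 827677/495207 = 3066146/(((1/210752)*(1/210753))) - 827677/495207 = 3066146/(1/44416616256) - 827677/495207 = 3066146*44416616256 - 827677/495207 = 136187830266869376 - 827677/495207 = 67441166862965582253155/495207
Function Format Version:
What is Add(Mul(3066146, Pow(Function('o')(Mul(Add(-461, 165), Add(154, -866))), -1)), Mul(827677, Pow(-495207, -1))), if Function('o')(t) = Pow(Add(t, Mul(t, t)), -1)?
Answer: Rational(67441166862965582253155, 495207) ≈ 1.3619e+17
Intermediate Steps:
Function('o')(t) = Pow(Add(t, Pow(t, 2)), -1)
Add(Mul(3066146, Pow(Function('o')(Mul(Add(-461, 165), Add(154, -866))), -1)), Mul(827677, Pow(-495207, -1))) = Add(Mul(3066146, Pow(Mul(Pow(Mul(Add(-461, 165), Add(154, -866)), -1), Pow(Add(1, Mul(Add(-461, 165), Add(154, -866))), -1)), -1)), Mul(827677, Pow(-495207, -1))) = Add(Mul(3066146, Pow(Mul(Pow(Mul(-296, -712), -1), Pow(Add(1, Mul(-296, -712)), -1)), -1)), Mul(827677, Rational(-1, 495207))) = Add(Mul(3066146, Pow(Mul(Pow(210752, -1), Pow(Add(1, 210752), -1)), -1)), Rational(-827677, 495207)) = Add(Mul(3066146, Pow(Mul(Rational(1, 210752), Pow(210753, -1)), -1)), Rational(-827677, 495207)) = Add(Mul(3066146, Pow(Mul(Rational(1, 210752), Rational(1, 210753)), -1)), Rational(-827677, 495207)) = Add(Mul(3066146, Pow(Rational(1, 44416616256), -1)), Rational(-827677, 495207)) = Add(Mul(3066146, 44416616256), Rational(-827677, 495207)) = Add(136187830266869376, Rational(-827677, 495207)) = Rational(67441166862965582253155, 495207)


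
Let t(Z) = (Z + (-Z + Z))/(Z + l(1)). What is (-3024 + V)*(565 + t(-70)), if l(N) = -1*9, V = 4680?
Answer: 74031480/79 ≈ 9.3711e+5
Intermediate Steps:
l(N) = -9
t(Z) = Z/(-9 + Z) (t(Z) = (Z + (-Z + Z))/(Z - 9) = (Z + 0)/(-9 + Z) = Z/(-9 + Z))
(-3024 + V)*(565 + t(-70)) = (-3024 + 4680)*(565 - 70/(-9 - 70)) = 1656*(565 - 70/(-79)) = 1656*(565 - 70*(-1/79)) = 1656*(565 + 70/79) = 1656*(44705/79) = 74031480/79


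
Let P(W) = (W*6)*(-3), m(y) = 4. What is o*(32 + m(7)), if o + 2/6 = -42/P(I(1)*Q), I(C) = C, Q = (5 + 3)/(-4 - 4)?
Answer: -96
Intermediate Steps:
Q = -1 (Q = 8/(-8) = 8*(-⅛) = -1)
P(W) = -18*W (P(W) = (6*W)*(-3) = -18*W)
o = -8/3 (o = -⅓ - 42/((-18*(-1))) = -⅓ - 42/18 = -⅓ - 42*1/18 = -⅓ - 7/3 = -8/3 ≈ -2.6667)
o*(32 + m(7)) = -8*(32 + 4)/3 = -8/3*36 = -96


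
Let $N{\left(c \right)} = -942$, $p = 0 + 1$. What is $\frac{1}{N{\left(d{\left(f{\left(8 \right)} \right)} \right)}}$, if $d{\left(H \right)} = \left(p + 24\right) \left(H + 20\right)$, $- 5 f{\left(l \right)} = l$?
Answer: $- \frac{1}{942} \approx -0.0010616$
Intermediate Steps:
$f{\left(l \right)} = - \frac{l}{5}$
$p = 1$
$d{\left(H \right)} = 500 + 25 H$ ($d{\left(H \right)} = \left(1 + 24\right) \left(H + 20\right) = 25 \left(20 + H\right) = 500 + 25 H$)
$\frac{1}{N{\left(d{\left(f{\left(8 \right)} \right)} \right)}} = \frac{1}{-942} = - \frac{1}{942}$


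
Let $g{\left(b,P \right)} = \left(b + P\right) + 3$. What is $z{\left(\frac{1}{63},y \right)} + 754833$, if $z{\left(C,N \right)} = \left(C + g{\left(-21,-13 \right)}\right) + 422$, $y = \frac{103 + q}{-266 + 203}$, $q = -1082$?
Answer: $\frac{47579113}{63} \approx 7.5522 \cdot 10^{5}$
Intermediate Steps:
$y = \frac{979}{63}$ ($y = \frac{103 - 1082}{-266 + 203} = - \frac{979}{-63} = \left(-979\right) \left(- \frac{1}{63}\right) = \frac{979}{63} \approx 15.54$)
$g{\left(b,P \right)} = 3 + P + b$ ($g{\left(b,P \right)} = \left(P + b\right) + 3 = 3 + P + b$)
$z{\left(C,N \right)} = 391 + C$ ($z{\left(C,N \right)} = \left(C - 31\right) + 422 = \left(-31 + C\right) + 422 = 391 + C$)
$z{\left(\frac{1}{63},y \right)} + 754833 = \left(391 + \frac{1}{63}\right) + 754833 = \frac{24634}{63} + 754833 = \frac{47579113}{63}$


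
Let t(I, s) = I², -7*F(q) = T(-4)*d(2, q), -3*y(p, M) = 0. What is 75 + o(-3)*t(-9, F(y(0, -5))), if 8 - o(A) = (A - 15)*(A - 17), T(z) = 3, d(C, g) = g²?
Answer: -28437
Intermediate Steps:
y(p, M) = 0 (y(p, M) = -⅓*0 = 0)
F(q) = -3*q²/7
o(A) = 8 - (-17 + A)*(-15 + A) (o(A) = 8 - (A - 15)*(A - 17) = 8 - (-15 + A)*(-17 + A) = 8 - (-17 + A)*(-15 + A))
75 + o(-3)*t(-9, F(y(0, -5))) = 75 + (-247 - 1*(-3)² + 32*(-3))*(-9)² = 75 + (-247 - 1*9 - 96)*81 = 75 + (-247 - 9 - 96)*81 = 75 - 352*81 = 75 - 28512 = -28437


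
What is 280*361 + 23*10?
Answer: 101310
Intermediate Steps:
280*361 + 23*10 = 101080 + 230 = 101310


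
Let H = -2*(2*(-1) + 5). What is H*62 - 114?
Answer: -486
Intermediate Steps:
H = -6 (H = -2*(-2 + 5) = -2*3 = -6)
H*62 - 114 = -6*62 - 114 = -372 - 114 = -486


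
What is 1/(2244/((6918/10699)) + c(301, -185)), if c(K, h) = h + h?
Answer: 1153/3574816 ≈ 0.00032253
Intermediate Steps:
c(K, h) = 2*h
1/(2244/((6918/10699)) + c(301, -185)) = 1/(2244/((6918/10699)) + 2*(-185)) = 1/(2244/((6918*(1/10699))) - 370) = 1/(2244/(6918/10699) - 370) = 1/(2244*(10699/6918) - 370) = 1/(4001426/1153 - 370) = 1/(3574816/1153) = 1153/3574816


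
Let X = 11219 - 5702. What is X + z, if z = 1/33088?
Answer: 182546497/33088 ≈ 5517.0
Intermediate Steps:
X = 5517
z = 1/33088 ≈ 3.0222e-5
X + z = 5517 + 1/33088 = 182546497/33088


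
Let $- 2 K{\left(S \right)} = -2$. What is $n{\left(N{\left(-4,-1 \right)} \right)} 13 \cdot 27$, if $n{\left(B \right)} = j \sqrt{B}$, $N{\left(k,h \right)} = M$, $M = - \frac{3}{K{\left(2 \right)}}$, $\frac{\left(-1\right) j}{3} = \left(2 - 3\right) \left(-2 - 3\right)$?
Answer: $- 5265 i \sqrt{3} \approx - 9119.3 i$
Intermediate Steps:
$K{\left(S \right)} = 1$ ($K{\left(S \right)} = \left(- \frac{1}{2}\right) \left(-2\right) = 1$)
$j = -15$ ($j = - 3 \left(2 - 3\right) \left(-2 - 3\right) = - 3 \left(\left(-1\right) \left(-5\right)\right) = \left(-3\right) 5 = -15$)
$M = -3$ ($M = - \frac{3}{1} = \left(-3\right) 1 = -3$)
$N{\left(k,h \right)} = -3$
$n{\left(B \right)} = - 15 \sqrt{B}$
$n{\left(N{\left(-4,-1 \right)} \right)} 13 \cdot 27 = - 15 \sqrt{-3} \cdot 13 \cdot 27 = - 15 i \sqrt{3} \cdot 13 \cdot 27 = - 195 i \sqrt{3} \cdot 27 = - 5265 i \sqrt{3}$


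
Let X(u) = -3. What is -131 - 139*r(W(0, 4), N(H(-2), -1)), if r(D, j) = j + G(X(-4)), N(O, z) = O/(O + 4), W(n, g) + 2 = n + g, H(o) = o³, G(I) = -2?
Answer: -131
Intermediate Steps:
W(n, g) = -2 + g + n (W(n, g) = -2 + (n + g) = -2 + (g + n) = -2 + g + n)
N(O, z) = O/(4 + O)
r(D, j) = -2 + j (r(D, j) = j - 2 = -2 + j)
-131 - 139*r(W(0, 4), N(H(-2), -1)) = -131 - 139*(-2 + (-2)³/(4 + (-2)³)) = -131 - 139*(-2 - 8/(4 - 8)) = -131 - 139*(-2 - 8/(-4)) = -131 - 139*(-2 - 8*(-¼)) = -131 - 139*(-2 + 2) = -131 - 139*0 = -131 + 0 = -131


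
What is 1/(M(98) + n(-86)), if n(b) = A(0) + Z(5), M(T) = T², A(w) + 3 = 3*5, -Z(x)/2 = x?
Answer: 1/9606 ≈ 0.00010410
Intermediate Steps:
Z(x) = -2*x
A(w) = 12 (A(w) = -3 + 3*5 = -3 + 15 = 12)
n(b) = 2 (n(b) = 12 - 2*5 = 12 - 10 = 2)
1/(M(98) + n(-86)) = 1/(98² + 2) = 1/(9604 + 2) = 1/9606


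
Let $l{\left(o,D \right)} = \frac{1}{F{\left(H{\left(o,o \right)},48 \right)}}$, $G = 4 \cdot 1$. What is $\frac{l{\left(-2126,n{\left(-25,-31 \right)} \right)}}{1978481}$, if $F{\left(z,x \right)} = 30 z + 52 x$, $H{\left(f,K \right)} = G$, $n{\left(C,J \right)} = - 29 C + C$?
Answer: $\frac{1}{5175706296} \approx 1.9321 \cdot 10^{-10}$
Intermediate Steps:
$n{\left(C,J \right)} = - 28 C$
$G = 4$
$H{\left(f,K \right)} = 4$
$l{\left(o,D \right)} = \frac{1}{2616}$ ($l{\left(o,D \right)} = \frac{1}{30 \cdot 4 + 52 \cdot 48} = \frac{1}{120 + 2496} = \frac{1}{2616}$)
$\frac{l{\left(-2126,n{\left(-25,-31 \right)} \right)}}{1978481} = \frac{1}{2616 \cdot 1978481} = \frac{1}{2616} \cdot \frac{1}{1978481} = \frac{1}{5175706296}$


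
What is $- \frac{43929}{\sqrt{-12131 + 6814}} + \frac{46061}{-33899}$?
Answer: $- \frac{46061}{33899} + \frac{43929 i \sqrt{5317}}{5317} \approx -1.3588 + 602.45 i$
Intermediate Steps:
$- \frac{43929}{\sqrt{-12131 + 6814}} + \frac{46061}{-33899} = - \frac{43929}{\sqrt{-5317}} + 46061 \left(- \frac{1}{33899}\right) = - \frac{43929}{i \sqrt{5317}} - \frac{46061}{33899} = - 43929 \left(- \frac{i \sqrt{5317}}{5317}\right) - \frac{46061}{33899} = \frac{43929 i \sqrt{5317}}{5317} - \frac{46061}{33899} = - \frac{46061}{33899} + \frac{43929 i \sqrt{5317}}{5317}$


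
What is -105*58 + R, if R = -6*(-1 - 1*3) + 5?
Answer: -6061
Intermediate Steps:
R = 29 (R = -6*(-1 - 3) + 5 = -6*(-4) + 5 = 24 + 5 = 29)
-105*58 + R = -105*58 + 29 = -6090 + 29 = -6061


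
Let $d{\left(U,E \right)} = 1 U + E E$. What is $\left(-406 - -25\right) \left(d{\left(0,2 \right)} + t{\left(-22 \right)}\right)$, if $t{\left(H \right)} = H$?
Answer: $6858$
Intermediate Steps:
$d{\left(U,E \right)} = U + E^{2}$
$\left(-406 - -25\right) \left(d{\left(0,2 \right)} + t{\left(-22 \right)}\right) = \left(-406 - -25\right) \left(\left(0 + 2^{2}\right) - 22\right) = \left(-406 + 25\right) \left(\left(0 + 4\right) - 22\right) = - 381 \left(4 - 22\right) = \left(-381\right) \left(-18\right) = 6858$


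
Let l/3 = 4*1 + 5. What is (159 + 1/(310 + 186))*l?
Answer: 2129355/496 ≈ 4293.1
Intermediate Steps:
l = 27 (l = 3*(4*1 + 5) = 3*(4 + 5) = 3*9 = 27)
(159 + 1/(310 + 186))*l = (159 + 1/(310 + 186))*27 = (159 + 1/496)*27 = (78865/496)*27 = 2129355/496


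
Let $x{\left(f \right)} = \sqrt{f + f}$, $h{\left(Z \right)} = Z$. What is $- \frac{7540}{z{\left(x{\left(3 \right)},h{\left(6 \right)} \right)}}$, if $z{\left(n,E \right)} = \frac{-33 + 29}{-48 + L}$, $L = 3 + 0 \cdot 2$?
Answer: $-84825$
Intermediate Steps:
$x{\left(f \right)} = \sqrt{2} \sqrt{f}$ ($x{\left(f \right)} = \sqrt{2 f} = \sqrt{2} \sqrt{f}$)
$L = 3$ ($L = 3 + 0 = 3$)
$z{\left(n,E \right)} = \frac{4}{45}$ ($z{\left(n,E \right)} = \frac{-33 + 29}{-48 + 3} = - \frac{4}{-45} = \left(-4\right) \left(- \frac{1}{45}\right) = \frac{4}{45}$)
$- \frac{7540}{z{\left(x{\left(3 \right)},h{\left(6 \right)} \right)}} = - \frac{7540}{\frac{4}{45}} = \left(-7540\right) \frac{45}{4} = -84825$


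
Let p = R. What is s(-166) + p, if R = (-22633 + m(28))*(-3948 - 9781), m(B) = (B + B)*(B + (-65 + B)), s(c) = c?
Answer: 317647707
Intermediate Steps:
m(B) = 2*B*(-65 + 2*B) (m(B) = (2*B)*(-65 + 2*B) = 2*B*(-65 + 2*B))
R = 317647873 (R = (-22633 + 2*28*(-65 + 2*28))*(-3948 - 9781) = (-22633 + 2*28*(-65 + 56))*(-13729) = (-22633 + 2*28*(-9))*(-13729) = (-22633 - 504)*(-13729) = -23137*(-13729) = 317647873)
p = 317647873
s(-166) + p = -166 + 317647873 = 317647707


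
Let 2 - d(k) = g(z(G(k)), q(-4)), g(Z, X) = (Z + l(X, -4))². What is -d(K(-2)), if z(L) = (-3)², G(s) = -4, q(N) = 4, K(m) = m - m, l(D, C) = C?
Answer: 23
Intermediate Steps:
K(m) = 0
z(L) = 9
g(Z, X) = (-4 + Z)² (g(Z, X) = (Z - 4)² = (-4 + Z)²)
d(k) = -23 (d(k) = 2 - (-4 + 9)² = 2 - 1*5² = 2 - 1*25 = 2 - 25 = -23)
-d(K(-2)) = -1*(-23) = 23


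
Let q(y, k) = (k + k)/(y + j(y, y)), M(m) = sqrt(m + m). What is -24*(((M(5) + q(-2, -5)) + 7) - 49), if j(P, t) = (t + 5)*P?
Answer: 978 - 24*sqrt(10) ≈ 902.11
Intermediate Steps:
M(m) = sqrt(2)*sqrt(m) (M(m) = sqrt(2*m) = sqrt(2)*sqrt(m))
j(P, t) = P*(5 + t) (j(P, t) = (5 + t)*P = P*(5 + t))
q(y, k) = 2*k/(y + y*(5 + y)) (q(y, k) = (k + k)/(y + y*(5 + y)) = (2*k)/(y + y*(5 + y)) = 2*k/(y + y*(5 + y)))
-24*(((M(5) + q(-2, -5)) + 7) - 49) = -24*(((sqrt(2)*sqrt(5) + 2*(-5)/(-2*(6 - 2))) + 7) - 49) = -24*(((sqrt(10) + 2*(-5)*(-1/2)/4) + 7) - 49) = -24*(((sqrt(10) + 2*(-5)*(-1/2)*(1/4)) + 7) - 49) = -24*(((sqrt(10) + 5/4) + 7) - 49) = -24*(((5/4 + sqrt(10)) + 7) - 49) = -24*((33/4 + sqrt(10)) - 49) = -24*(-163/4 + sqrt(10)) = 978 - 24*sqrt(10)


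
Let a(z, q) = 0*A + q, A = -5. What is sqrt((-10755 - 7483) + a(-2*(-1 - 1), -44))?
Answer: I*sqrt(18282) ≈ 135.21*I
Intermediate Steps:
a(z, q) = q (a(z, q) = 0*(-5) + q = 0 + q = q)
sqrt((-10755 - 7483) + a(-2*(-1 - 1), -44)) = sqrt((-10755 - 7483) - 44) = sqrt(-18238 - 44) = sqrt(-18282) = I*sqrt(18282)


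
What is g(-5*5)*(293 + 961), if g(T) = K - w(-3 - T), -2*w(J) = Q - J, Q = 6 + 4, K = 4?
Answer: -2508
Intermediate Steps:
Q = 10
w(J) = -5 + J/2 (w(J) = -(10 - J)/2 = -5 + J/2)
g(T) = 21/2 + T/2 (g(T) = 4 - (-5 + (-3 - T)/2) = 4 - (-5 + (-3/2 - T/2)) = 4 - (-13/2 - T/2) = 4 + (13/2 + T/2) = 21/2 + T/2)
g(-5*5)*(293 + 961) = (21/2 + (-5*5)/2)*(293 + 961) = (21/2 + (½)*(-25))*1254 = (21/2 - 25/2)*1254 = -2*1254 = -2508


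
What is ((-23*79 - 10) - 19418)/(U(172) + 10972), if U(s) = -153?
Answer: -21245/10819 ≈ -1.9637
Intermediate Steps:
((-23*79 - 10) - 19418)/(U(172) + 10972) = ((-23*79 - 10) - 19418)/(-153 + 10972) = ((-1817 - 10) - 19418)/10819 = (-1827 - 19418)*(1/10819) = -21245*1/10819 = -21245/10819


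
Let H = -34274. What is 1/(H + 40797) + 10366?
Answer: 67617419/6523 ≈ 10366.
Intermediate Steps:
1/(H + 40797) + 10366 = 1/(-34274 + 40797) + 10366 = 1/6523 + 10366 = 67617419/6523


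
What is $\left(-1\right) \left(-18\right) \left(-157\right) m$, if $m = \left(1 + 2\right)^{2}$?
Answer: $-25434$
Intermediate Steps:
$m = 9$ ($m = 3^{2} = 9$)
$\left(-1\right) \left(-18\right) \left(-157\right) m = \left(-1\right) \left(-18\right) \left(-157\right) 9 = 18 \left(-157\right) 9 = \left(-2826\right) 9 = -25434$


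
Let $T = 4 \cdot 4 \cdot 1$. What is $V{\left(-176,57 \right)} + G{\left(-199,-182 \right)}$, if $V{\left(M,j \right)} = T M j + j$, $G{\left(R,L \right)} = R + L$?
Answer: $-160836$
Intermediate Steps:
$T = 16$ ($T = 16 \cdot 1 = 16$)
$G{\left(R,L \right)} = L + R$
$V{\left(M,j \right)} = j + 16 M j$ ($V{\left(M,j \right)} = 16 M j + j = j + 16 M j$)
$V{\left(-176,57 \right)} + G{\left(-199,-182 \right)} = 57 \left(1 + 16 \left(-176\right)\right) - 381 = 57 \left(1 - 2816\right) - 381 = 57 \left(-2815\right) - 381 = -160455 - 381 = -160836$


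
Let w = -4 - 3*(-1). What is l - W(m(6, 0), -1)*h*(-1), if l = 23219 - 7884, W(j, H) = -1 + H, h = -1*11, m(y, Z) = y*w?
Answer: 15357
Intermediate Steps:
w = -1 (w = -4 + 3 = -1)
m(y, Z) = -y (m(y, Z) = y*(-1) = -y)
h = -11
l = 15335
l - W(m(6, 0), -1)*h*(-1) = 15335 - (-1 - 1)*(-11)*(-1) = 15335 - (-2*(-11))*(-1) = 15335 - 22*(-1) = 15335 - 1*(-22) = 15335 + 22 = 15357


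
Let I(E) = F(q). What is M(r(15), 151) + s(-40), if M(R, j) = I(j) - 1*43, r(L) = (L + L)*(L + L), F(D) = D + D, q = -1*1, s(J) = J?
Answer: -85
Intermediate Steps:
q = -1
F(D) = 2*D
I(E) = -2 (I(E) = 2*(-1) = -2)
r(L) = 4*L**2 (r(L) = (2*L)*(2*L) = 4*L**2)
M(R, j) = -45 (M(R, j) = -2 - 1*43 = -2 - 43 = -45)
M(r(15), 151) + s(-40) = -45 - 40 = -85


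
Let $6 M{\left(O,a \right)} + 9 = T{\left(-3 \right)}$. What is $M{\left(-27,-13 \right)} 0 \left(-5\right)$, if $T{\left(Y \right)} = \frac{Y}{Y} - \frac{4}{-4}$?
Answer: $0$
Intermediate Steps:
$T{\left(Y \right)} = 2$ ($T{\left(Y \right)} = 1 - -1 = 1 + 1 = 2$)
$M{\left(O,a \right)} = - \frac{7}{6}$ ($M{\left(O,a \right)} = - \frac{3}{2} + \frac{1}{6} \cdot 2 = - \frac{3}{2} + \frac{1}{3} = - \frac{7}{6}$)
$M{\left(-27,-13 \right)} 0 \left(-5\right) = - \frac{7 \cdot 0 \left(-5\right)}{6} = \left(- \frac{7}{6}\right) 0 = 0$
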